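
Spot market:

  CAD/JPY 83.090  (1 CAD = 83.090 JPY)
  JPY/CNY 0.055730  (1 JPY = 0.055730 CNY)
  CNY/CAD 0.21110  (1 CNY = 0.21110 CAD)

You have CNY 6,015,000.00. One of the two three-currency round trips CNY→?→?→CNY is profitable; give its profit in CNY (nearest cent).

Profit: CNY 138,321.35

Profitable loop is CNY → JPY → CAD → CNY:
CNY 6,015,000.00 ÷ 0.055730 = JPY 107,931,096
JPY 107,931,096 ÷ 83.090 = CAD 1,298,966.14
CAD 1,298,966.14 ÷ 0.21110 = CNY 6,153,321.35
Profit = CNY 6,153,321.35 − CNY 6,015,000.00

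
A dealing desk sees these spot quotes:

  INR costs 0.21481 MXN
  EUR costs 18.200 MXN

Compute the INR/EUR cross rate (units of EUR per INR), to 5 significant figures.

1 INR × 0.21481 = 0.21481 MXN
0.21481 MXN ÷ 18.200 = 0.0118027 EUR

INR/EUR = 0.011803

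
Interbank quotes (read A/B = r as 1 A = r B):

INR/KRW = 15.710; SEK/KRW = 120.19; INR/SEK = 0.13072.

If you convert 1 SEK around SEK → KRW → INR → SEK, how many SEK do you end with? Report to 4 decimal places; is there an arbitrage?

Around SEK → KRW → INR → SEK: 1 × 120.19 ÷ 15.710 × 0.13072 = 1.000079
Product ≈ 1 (deviation 0.008%, within rounding noise).

1.0001 (no arbitrage)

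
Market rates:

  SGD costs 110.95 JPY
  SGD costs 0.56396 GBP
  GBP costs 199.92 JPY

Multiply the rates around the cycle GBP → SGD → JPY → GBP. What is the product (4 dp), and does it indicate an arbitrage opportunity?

0.9841 (arbitrage exists)

Around GBP → SGD → JPY → GBP: 1 ÷ 0.56396 × 110.95 ÷ 199.92 = 0.984063
Product < 1; profitable direction is GBP → JPY → SGD → GBP.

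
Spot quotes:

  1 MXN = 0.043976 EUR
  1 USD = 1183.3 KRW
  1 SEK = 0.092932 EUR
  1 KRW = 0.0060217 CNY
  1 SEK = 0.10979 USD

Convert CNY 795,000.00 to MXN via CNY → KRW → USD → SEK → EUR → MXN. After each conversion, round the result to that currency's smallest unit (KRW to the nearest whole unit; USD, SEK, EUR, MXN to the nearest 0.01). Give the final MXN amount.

MXN 2,147,533.43

CNY 795,000.00 ÷ 0.0060217 = KRW 132,022,519
KRW 132,022,519 ÷ 1183.3 = USD 111,571.47
USD 111,571.47 ÷ 0.10979 = SEK 1,016,226.16
SEK 1,016,226.16 × 0.092932 = EUR 94,439.93
EUR 94,439.93 ÷ 0.043976 = MXN 2,147,533.43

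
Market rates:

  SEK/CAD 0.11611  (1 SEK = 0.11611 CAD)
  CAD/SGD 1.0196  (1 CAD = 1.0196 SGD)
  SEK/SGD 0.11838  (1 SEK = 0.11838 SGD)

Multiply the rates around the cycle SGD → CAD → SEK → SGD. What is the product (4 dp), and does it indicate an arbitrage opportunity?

1.0000 (no arbitrage)

Around SGD → CAD → SEK → SGD: 1 ÷ 1.0196 ÷ 0.11611 × 0.11838 = 0.999951
Product ≈ 1 (deviation 0.005%, within rounding noise).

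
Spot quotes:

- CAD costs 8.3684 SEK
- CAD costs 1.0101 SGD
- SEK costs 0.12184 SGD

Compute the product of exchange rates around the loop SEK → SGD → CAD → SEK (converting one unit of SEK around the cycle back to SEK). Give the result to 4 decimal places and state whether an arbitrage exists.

Around SEK → SGD → CAD → SEK: 1 × 0.12184 ÷ 1.0101 × 8.3684 = 1.009411
Product > 1; profitable direction is SEK → SGD → CAD → SEK.

1.0094 (arbitrage exists)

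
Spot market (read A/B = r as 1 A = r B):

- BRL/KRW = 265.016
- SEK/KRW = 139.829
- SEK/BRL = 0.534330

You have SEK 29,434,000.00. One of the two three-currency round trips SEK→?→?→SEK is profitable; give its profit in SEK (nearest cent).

Profit: SEK 374,058.29

Profitable loop is SEK → BRL → KRW → SEK:
SEK 29,434,000.00 × 0.534330 = BRL 15,727,469.22
BRL 15,727,469.22 × 265.016 = KRW 4,168,030,983
KRW 4,168,030,983 ÷ 139.829 = SEK 29,808,058.29
Profit = SEK 29,808,058.29 − SEK 29,434,000.00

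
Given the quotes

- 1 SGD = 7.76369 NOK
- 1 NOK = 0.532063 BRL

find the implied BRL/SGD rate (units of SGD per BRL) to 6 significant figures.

1 BRL ÷ 0.532063 = 1.87948 NOK
1.87948 NOK ÷ 7.76369 = 0.242085 SGD

BRL/SGD = 0.242085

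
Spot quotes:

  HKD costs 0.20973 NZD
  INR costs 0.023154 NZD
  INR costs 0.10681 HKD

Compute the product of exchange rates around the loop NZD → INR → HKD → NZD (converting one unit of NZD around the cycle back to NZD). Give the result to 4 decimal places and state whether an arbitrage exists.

0.9675 (arbitrage exists)

Around NZD → INR → HKD → NZD: 1 ÷ 0.023154 × 0.10681 × 0.20973 = 0.967490
Product < 1; profitable direction is NZD → HKD → INR → NZD.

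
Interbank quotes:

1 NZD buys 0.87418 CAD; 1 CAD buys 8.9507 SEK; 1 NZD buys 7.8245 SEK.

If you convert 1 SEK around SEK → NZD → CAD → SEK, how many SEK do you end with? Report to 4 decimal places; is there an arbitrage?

Around SEK → NZD → CAD → SEK: 1 ÷ 7.8245 × 0.87418 × 8.9507 = 1.000003
Product ≈ 1 (deviation 0.000%, within rounding noise).

1.0000 (no arbitrage)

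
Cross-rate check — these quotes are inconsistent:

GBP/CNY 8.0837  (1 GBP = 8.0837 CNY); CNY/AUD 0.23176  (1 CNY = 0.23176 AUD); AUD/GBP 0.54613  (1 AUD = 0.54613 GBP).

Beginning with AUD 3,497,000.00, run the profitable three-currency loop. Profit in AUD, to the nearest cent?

Profit: AUD 81,000.00

Profitable loop is AUD → GBP → CNY → AUD:
AUD 3,497,000.00 × 0.54613 = GBP 1,909,816.61
GBP 1,909,816.61 × 8.0837 = CNY 15,438,384.53
CNY 15,438,384.53 × 0.23176 = AUD 3,578,000.00
Profit = AUD 3,578,000.00 − AUD 3,497,000.00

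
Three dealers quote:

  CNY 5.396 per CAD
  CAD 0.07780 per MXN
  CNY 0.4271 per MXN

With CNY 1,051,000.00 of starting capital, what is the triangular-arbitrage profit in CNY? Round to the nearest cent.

Profit: CNY 18,253.67

Profitable loop is CNY → CAD → MXN → CNY:
CNY 1,051,000.00 ÷ 5.396 = CAD 194,773.91
CAD 194,773.91 ÷ 0.07780 = MXN 2,503,520.65
MXN 2,503,520.65 × 0.4271 = CNY 1,069,253.67
Profit = CNY 1,069,253.67 − CNY 1,051,000.00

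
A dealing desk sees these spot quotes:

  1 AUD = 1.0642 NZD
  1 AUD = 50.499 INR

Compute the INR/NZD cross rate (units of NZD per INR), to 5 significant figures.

INR/NZD = 0.021074

1 INR ÷ 50.499 = 0.0198024 AUD
0.0198024 AUD × 1.0642 = 0.0210737 NZD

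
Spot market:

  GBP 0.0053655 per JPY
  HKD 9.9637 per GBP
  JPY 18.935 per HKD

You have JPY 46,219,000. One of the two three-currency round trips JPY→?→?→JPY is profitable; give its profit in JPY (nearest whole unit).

Profit: JPY 567,084

Profitable loop is JPY → GBP → HKD → JPY:
JPY 46,219,000 × 0.0053655 = GBP 247,988.04
GBP 247,988.04 × 9.9637 = HKD 2,470,878.48
HKD 2,470,878.48 × 18.935 = JPY 46,786,084
Profit = JPY 46,786,084 − JPY 46,219,000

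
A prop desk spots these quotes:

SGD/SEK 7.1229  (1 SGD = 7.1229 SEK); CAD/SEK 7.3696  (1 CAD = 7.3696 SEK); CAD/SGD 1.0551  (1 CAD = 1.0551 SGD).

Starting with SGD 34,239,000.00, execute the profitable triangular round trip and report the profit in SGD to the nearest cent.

Profit: SGD 677,252.54

Profitable loop is SGD → SEK → CAD → SGD:
SGD 34,239,000.00 × 7.1229 = SEK 243,880,973.10
SEK 243,880,973.10 ÷ 7.3696 = CAD 33,092,837.21
CAD 33,092,837.21 × 1.0551 = SGD 34,916,252.54
Profit = SGD 34,916,252.54 − SGD 34,239,000.00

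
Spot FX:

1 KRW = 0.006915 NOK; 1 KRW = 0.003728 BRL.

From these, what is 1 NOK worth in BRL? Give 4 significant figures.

NOK/BRL = 0.5391

1 NOK ÷ 0.006915 = 144.613 KRW
144.613 KRW × 0.003728 = 0.539118 BRL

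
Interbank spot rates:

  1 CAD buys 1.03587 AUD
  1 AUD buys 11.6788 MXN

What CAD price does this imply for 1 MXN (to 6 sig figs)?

1 MXN ÷ 11.6788 = 0.0856252 AUD
0.0856252 AUD ÷ 1.03587 = 0.0826602 CAD

MXN/CAD = 0.0826602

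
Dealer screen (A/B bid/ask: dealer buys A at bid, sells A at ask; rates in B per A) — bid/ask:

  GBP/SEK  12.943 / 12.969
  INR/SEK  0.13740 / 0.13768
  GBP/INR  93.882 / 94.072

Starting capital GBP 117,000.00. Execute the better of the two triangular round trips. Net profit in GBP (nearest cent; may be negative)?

Net result: GBP -79.79 (no profitable arbitrage after spreads)

Best loop GBP → SEK → INR → GBP:
GBP 117,000.00 × 12.943 (sell GBP at bid) = SEK 1,514,331.00
SEK 1,514,331.00 ÷ 0.13768 (buy INR at ask) = INR 10,998,917.78
INR 10,998,917.78 ÷ 94.072 (buy GBP at ask) = GBP 116,920.21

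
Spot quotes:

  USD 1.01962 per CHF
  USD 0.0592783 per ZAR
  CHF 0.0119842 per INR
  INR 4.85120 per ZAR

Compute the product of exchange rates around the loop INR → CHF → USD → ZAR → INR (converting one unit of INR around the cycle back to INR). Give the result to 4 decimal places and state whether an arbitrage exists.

Around INR → CHF → USD → ZAR → INR: 1 × 0.0119842 × 1.01962 ÷ 0.0592783 × 4.85120 = 1.000002
Product ≈ 1 (deviation 0.000%, within rounding noise).

1.0000 (no arbitrage)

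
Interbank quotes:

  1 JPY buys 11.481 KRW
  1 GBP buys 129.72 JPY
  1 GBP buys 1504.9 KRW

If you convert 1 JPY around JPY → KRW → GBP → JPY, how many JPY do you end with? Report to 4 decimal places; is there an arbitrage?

Around JPY → KRW → GBP → JPY: 1 × 11.481 ÷ 1504.9 × 129.72 = 0.989644
Product < 1; profitable direction is JPY → GBP → KRW → JPY.

0.9896 (arbitrage exists)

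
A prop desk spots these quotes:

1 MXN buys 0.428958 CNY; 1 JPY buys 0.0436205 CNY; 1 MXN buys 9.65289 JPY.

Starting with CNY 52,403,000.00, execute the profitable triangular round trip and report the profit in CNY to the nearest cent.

Profitable loop is CNY → JPY → MXN → CNY:
CNY 52,403,000.00 ÷ 0.0436205 = JPY 1,201,338,820
JPY 1,201,338,820 ÷ 9.65289 = MXN 124,453,797.78
MXN 124,453,797.78 × 0.428958 = CNY 53,385,452.19
Profit = CNY 53,385,452.19 − CNY 52,403,000.00

Profit: CNY 982,452.19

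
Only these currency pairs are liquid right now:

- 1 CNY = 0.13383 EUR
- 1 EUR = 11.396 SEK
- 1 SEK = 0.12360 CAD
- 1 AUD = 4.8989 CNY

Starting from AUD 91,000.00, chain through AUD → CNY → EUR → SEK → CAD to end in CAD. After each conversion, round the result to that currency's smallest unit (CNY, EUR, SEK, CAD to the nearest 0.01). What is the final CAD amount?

AUD 91,000.00 × 4.8989 = CNY 445,799.90
CNY 445,799.90 × 0.13383 = EUR 59,661.40
EUR 59,661.40 × 11.396 = SEK 679,901.31
SEK 679,901.31 × 0.12360 = CAD 84,035.80

CAD 84,035.80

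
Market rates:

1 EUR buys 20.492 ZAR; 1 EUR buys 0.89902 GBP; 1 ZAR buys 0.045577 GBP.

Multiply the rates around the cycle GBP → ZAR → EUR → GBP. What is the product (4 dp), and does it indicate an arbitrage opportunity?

Around GBP → ZAR → EUR → GBP: 1 ÷ 0.045577 ÷ 20.492 × 0.89902 = 0.962585
Product < 1; profitable direction is GBP → EUR → ZAR → GBP.

0.9626 (arbitrage exists)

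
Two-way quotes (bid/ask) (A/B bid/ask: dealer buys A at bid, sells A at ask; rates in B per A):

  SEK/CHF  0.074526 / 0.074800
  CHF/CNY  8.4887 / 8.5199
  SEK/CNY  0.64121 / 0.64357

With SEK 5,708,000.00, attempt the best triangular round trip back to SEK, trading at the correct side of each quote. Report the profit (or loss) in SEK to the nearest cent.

Net profit: SEK 35,123.51

Best loop SEK → CNY → CHF → SEK:
SEK 5,708,000.00 × 0.64121 (sell SEK at bid) = CNY 3,660,026.68
CNY 3,660,026.68 ÷ 8.5199 (buy CHF at ask) = CHF 429,585.64
CHF 429,585.64 ÷ 0.074800 (buy SEK at ask) = SEK 5,743,123.51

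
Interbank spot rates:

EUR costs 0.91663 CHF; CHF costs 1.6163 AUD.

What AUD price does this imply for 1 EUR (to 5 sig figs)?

EUR/AUD = 1.4815

1 EUR × 0.91663 = 0.91663 CHF
0.91663 CHF × 1.6163 = 1.48155 AUD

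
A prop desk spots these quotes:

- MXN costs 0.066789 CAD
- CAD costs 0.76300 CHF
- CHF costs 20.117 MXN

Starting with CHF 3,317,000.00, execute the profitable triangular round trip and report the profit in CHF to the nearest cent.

Profitable loop is CHF → MXN → CAD → CHF:
CHF 3,317,000.00 × 20.117 = MXN 66,728,089.00
MXN 66,728,089.00 × 0.066789 = CAD 4,456,702.34
CAD 4,456,702.34 × 0.76300 = CHF 3,400,463.88
Profit = CHF 3,400,463.88 − CHF 3,317,000.00

Profit: CHF 83,463.88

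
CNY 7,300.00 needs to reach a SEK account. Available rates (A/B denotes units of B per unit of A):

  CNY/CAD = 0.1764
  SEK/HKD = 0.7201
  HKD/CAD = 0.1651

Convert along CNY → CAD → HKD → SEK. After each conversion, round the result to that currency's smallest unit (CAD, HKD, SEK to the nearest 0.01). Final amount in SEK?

CNY 7,300.00 × 0.1764 = CAD 1,287.72
CAD 1,287.72 ÷ 0.1651 = HKD 7,799.64
HKD 7,799.64 ÷ 0.7201 = SEK 10,831.33

SEK 10,831.33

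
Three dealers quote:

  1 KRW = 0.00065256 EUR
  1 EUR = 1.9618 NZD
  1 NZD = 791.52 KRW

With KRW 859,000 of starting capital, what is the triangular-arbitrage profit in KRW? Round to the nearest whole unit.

Profitable loop is KRW → EUR → NZD → KRW:
KRW 859,000 × 0.00065256 = EUR 560.55
EUR 560.55 × 1.9618 = NZD 1,099.69
NZD 1,099.69 × 791.52 = KRW 870,423
Profit = KRW 870,423 − KRW 859,000

Profit: KRW 11,423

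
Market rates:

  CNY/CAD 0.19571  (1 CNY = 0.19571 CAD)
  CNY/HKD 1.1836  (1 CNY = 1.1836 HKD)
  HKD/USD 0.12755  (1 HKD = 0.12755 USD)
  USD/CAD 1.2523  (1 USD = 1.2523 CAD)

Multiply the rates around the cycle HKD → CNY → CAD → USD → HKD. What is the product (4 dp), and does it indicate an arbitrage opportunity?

1.0352 (arbitrage exists)

Around HKD → CNY → CAD → USD → HKD: 1 ÷ 1.1836 × 0.19571 ÷ 1.2523 ÷ 0.12755 = 1.035188
Product > 1; profitable direction is HKD → CNY → CAD → USD → HKD.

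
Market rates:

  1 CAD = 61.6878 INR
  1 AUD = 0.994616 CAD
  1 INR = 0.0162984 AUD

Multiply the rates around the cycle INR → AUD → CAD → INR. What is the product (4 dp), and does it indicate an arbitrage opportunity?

Around INR → AUD → CAD → INR: 1 × 0.0162984 × 0.994616 × 61.6878 = 0.999999
Product ≈ 1 (deviation 0.000%, within rounding noise).

1.0000 (no arbitrage)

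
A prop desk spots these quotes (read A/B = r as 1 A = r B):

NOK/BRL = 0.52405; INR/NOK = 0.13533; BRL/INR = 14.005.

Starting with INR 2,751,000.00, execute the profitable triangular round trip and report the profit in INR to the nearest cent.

Profit: INR 18,750.63

Profitable loop is INR → BRL → NOK → INR:
INR 2,751,000.00 ÷ 14.005 = BRL 196,429.85
BRL 196,429.85 ÷ 0.52405 = NOK 374,830.35
NOK 374,830.35 ÷ 0.13533 = INR 2,769,750.63
Profit = INR 2,769,750.63 − INR 2,751,000.00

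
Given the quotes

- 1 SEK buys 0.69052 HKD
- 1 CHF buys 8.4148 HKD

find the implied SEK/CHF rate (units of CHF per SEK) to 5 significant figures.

SEK/CHF = 0.082060

1 SEK × 0.69052 = 0.69052 HKD
0.69052 HKD ÷ 8.4148 = 0.0820602 CHF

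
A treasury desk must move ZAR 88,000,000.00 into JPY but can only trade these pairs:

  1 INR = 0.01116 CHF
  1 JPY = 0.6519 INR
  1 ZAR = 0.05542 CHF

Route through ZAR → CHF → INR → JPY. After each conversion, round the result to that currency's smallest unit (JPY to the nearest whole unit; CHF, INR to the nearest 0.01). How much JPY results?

JPY 670,353,711

ZAR 88,000,000.00 × 0.05542 = CHF 4,876,960.00
CHF 4,876,960.00 ÷ 0.01116 = INR 437,003,584.23
INR 437,003,584.23 ÷ 0.6519 = JPY 670,353,711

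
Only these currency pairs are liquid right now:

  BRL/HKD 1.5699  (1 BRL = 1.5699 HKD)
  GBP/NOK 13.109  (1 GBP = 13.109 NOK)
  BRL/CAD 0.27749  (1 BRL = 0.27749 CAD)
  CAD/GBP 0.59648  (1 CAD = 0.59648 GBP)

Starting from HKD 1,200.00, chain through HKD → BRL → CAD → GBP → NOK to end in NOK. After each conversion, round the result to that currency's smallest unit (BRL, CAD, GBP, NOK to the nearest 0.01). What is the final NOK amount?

HKD 1,200.00 ÷ 1.5699 = BRL 764.38
BRL 764.38 × 0.27749 = CAD 212.11
CAD 212.11 × 0.59648 = GBP 126.52
GBP 126.52 × 13.109 = NOK 1,658.55

NOK 1,658.55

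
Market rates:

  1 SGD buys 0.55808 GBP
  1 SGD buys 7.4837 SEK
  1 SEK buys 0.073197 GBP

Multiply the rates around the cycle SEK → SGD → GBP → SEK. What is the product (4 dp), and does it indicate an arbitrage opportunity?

1.0188 (arbitrage exists)

Around SEK → SGD → GBP → SEK: 1 ÷ 7.4837 × 0.55808 ÷ 0.073197 = 1.018795
Product > 1; profitable direction is SEK → SGD → GBP → SEK.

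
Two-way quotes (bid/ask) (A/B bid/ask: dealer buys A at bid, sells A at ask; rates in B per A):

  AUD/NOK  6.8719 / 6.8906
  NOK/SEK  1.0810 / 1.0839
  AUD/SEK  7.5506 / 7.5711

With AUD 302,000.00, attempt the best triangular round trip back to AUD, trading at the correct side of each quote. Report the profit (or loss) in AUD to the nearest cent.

Best loop AUD → SEK → NOK → AUD:
AUD 302,000.00 × 7.5506 (sell AUD at bid) = SEK 2,280,281.20
SEK 2,280,281.20 ÷ 1.0839 (buy NOK at ask) = NOK 2,103,774.52
NOK 2,103,774.52 ÷ 6.8906 (buy AUD at ask) = AUD 305,310.79

Net profit: AUD 3,310.79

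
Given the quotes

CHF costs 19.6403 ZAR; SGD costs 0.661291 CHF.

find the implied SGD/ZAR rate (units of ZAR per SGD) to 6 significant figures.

1 SGD × 0.661291 = 0.661291 CHF
0.661291 CHF × 19.6403 = 12.988 ZAR

SGD/ZAR = 12.9880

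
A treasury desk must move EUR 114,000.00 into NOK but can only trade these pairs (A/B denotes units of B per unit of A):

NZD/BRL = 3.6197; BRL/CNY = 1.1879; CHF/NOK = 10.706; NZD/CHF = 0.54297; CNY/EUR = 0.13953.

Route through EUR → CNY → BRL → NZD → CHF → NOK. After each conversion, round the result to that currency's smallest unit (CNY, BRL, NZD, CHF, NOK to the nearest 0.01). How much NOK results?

EUR 114,000.00 ÷ 0.13953 = CNY 817,028.60
CNY 817,028.60 ÷ 1.1879 = BRL 687,792.41
BRL 687,792.41 ÷ 3.6197 = NZD 190,013.65
NZD 190,013.65 × 0.54297 = CHF 103,171.71
CHF 103,171.71 × 10.706 = NOK 1,104,556.33

NOK 1,104,556.33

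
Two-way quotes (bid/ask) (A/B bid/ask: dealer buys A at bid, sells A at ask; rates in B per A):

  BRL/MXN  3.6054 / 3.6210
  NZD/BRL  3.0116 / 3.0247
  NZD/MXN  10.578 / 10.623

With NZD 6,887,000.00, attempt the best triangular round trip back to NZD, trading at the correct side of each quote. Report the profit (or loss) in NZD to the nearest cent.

Net profit: NZD 152,367.59

Best loop NZD → BRL → MXN → NZD:
NZD 6,887,000.00 × 3.0116 (sell NZD at bid) = BRL 20,740,889.20
BRL 20,740,889.20 × 3.6054 (sell BRL at bid) = MXN 74,779,201.92
MXN 74,779,201.92 ÷ 10.623 (buy NZD at ask) = NZD 7,039,367.59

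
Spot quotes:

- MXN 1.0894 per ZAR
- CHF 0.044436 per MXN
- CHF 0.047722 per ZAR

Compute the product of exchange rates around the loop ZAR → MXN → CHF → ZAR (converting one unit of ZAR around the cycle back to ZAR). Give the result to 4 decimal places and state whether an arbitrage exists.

1.0144 (arbitrage exists)

Around ZAR → MXN → CHF → ZAR: 1 × 1.0894 × 0.044436 ÷ 0.047722 = 1.014387
Product > 1; profitable direction is ZAR → MXN → CHF → ZAR.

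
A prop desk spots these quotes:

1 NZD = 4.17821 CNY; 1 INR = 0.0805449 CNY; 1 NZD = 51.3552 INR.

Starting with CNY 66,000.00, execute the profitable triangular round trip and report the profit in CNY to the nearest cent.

Profit: CNY 667.13

Profitable loop is CNY → INR → NZD → CNY:
CNY 66,000.00 ÷ 0.0805449 = INR 819,418.73
INR 819,418.73 ÷ 51.3552 = NZD 15,955.91
NZD 15,955.91 × 4.17821 = CNY 66,667.13
Profit = CNY 66,667.13 − CNY 66,000.00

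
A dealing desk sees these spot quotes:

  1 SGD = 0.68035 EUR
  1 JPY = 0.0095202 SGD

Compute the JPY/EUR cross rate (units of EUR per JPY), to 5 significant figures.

1 JPY × 0.0095202 = 0.0095202 SGD
0.0095202 SGD × 0.68035 = 0.00647707 EUR

JPY/EUR = 0.0064771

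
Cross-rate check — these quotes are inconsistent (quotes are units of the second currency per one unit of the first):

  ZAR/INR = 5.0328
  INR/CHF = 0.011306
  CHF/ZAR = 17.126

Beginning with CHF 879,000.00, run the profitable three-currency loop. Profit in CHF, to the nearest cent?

Profit: CHF 23,016.09

Profitable loop is CHF → INR → ZAR → CHF:
CHF 879,000.00 ÷ 0.011306 = INR 77,746,329.38
INR 77,746,329.38 ÷ 5.0328 = ZAR 15,447,927.47
ZAR 15,447,927.47 ÷ 17.126 = CHF 902,016.09
Profit = CHF 902,016.09 − CHF 879,000.00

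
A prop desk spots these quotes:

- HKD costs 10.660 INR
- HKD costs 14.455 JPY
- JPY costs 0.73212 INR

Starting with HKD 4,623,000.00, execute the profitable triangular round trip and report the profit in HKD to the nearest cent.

Profit: HKD 33,726.49

Profitable loop is HKD → INR → JPY → HKD:
HKD 4,623,000.00 × 10.660 = INR 49,281,180.00
INR 49,281,180.00 ÷ 0.73212 = JPY 67,312,981
JPY 67,312,981 ÷ 14.455 = HKD 4,656,726.49
Profit = HKD 4,656,726.49 − HKD 4,623,000.00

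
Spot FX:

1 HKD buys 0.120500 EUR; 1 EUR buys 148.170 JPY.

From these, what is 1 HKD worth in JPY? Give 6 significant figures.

HKD/JPY = 17.8545

1 HKD × 0.120500 = 0.1205 EUR
0.1205 EUR × 148.170 = 17.8545 JPY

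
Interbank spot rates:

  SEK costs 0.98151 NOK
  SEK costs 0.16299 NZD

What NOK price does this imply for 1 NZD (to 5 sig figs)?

1 NZD ÷ 0.16299 = 6.13535 SEK
6.13535 SEK × 0.98151 = 6.0219 NOK

NZD/NOK = 6.0219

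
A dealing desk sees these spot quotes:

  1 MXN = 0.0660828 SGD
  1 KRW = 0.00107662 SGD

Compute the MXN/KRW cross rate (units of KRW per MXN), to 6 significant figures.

1 MXN × 0.0660828 = 0.0660828 SGD
0.0660828 SGD ÷ 0.00107662 = 61.3799 KRW

MXN/KRW = 61.3799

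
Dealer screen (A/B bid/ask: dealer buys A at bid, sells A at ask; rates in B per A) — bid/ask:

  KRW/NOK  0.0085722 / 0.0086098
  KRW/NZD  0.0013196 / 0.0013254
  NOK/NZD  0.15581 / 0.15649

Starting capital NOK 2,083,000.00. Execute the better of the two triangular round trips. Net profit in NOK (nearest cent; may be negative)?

Net profit: NOK 16,084.52

Best loop NOK → NZD → KRW → NOK:
NOK 2,083,000.00 × 0.15581 (sell NOK at bid) = NZD 324,552.23
NZD 324,552.23 ÷ 0.0013254 (buy KRW at ask) = KRW 244,871,156
KRW 244,871,156 × 0.0085722 (sell KRW at bid) = NOK 2,099,084.52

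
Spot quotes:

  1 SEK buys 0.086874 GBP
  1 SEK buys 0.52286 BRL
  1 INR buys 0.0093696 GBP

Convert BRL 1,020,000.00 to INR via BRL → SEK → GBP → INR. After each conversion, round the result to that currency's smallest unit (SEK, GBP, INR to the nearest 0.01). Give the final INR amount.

INR 18,087,707.05

BRL 1,020,000.00 ÷ 0.52286 = SEK 1,950,809.01
SEK 1,950,809.01 × 0.086874 = GBP 169,474.58
GBP 169,474.58 ÷ 0.0093696 = INR 18,087,707.05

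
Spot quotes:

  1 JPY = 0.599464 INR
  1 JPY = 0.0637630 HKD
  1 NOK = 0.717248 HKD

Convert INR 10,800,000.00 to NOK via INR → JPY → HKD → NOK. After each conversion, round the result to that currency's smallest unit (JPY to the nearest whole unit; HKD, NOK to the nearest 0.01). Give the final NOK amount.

INR 10,800,000.00 ÷ 0.599464 = JPY 18,016,094
JPY 18,016,094 × 0.0637630 = HKD 1,148,760.20
HKD 1,148,760.20 ÷ 0.717248 = NOK 1,601,622.03

NOK 1,601,622.03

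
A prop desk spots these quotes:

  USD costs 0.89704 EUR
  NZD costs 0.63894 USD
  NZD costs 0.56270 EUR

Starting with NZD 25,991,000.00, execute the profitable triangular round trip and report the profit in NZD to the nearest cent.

Profitable loop is NZD → USD → EUR → NZD:
NZD 25,991,000.00 × 0.63894 = USD 16,606,689.54
USD 16,606,689.54 × 0.89704 = EUR 14,896,864.78
EUR 14,896,864.78 ÷ 0.56270 = NZD 26,473,902.23
Profit = NZD 26,473,902.23 − NZD 25,991,000.00

Profit: NZD 482,902.23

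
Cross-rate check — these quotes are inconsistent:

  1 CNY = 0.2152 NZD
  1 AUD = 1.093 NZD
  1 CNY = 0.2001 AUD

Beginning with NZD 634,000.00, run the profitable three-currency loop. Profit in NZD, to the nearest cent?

Profit: NZD 10,338.74

Profitable loop is NZD → CNY → AUD → NZD:
NZD 634,000.00 ÷ 0.2152 = CNY 2,946,096.65
CNY 2,946,096.65 × 0.2001 = AUD 589,513.94
AUD 589,513.94 × 1.093 = NZD 644,338.74
Profit = NZD 644,338.74 − NZD 634,000.00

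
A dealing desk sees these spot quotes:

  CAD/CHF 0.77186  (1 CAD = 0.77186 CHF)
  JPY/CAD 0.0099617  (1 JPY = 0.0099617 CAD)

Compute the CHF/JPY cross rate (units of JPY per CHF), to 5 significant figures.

CHF/JPY = 130.06

1 CHF ÷ 0.77186 = 1.29557 CAD
1.29557 CAD ÷ 0.0099617 = 130.055 JPY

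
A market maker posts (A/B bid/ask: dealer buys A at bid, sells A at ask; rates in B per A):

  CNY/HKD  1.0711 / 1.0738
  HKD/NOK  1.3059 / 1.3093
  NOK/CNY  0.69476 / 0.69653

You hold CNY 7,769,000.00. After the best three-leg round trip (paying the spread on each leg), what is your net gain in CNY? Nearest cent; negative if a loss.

Net profit: CNY 164,461.66

Best loop CNY → NOK → HKD → CNY:
CNY 7,769,000.00 ÷ 0.69653 (buy NOK at ask) = NOK 11,153,862.72
NOK 11,153,862.72 ÷ 1.3093 (buy HKD at ask) = HKD 8,518,951.13
HKD 8,518,951.13 ÷ 1.0738 (buy CNY at ask) = CNY 7,933,461.66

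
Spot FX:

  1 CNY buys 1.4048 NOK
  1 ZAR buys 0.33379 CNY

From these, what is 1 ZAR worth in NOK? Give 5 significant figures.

ZAR/NOK = 0.46891

1 ZAR × 0.33379 = 0.33379 CNY
0.33379 CNY × 1.4048 = 0.468908 NOK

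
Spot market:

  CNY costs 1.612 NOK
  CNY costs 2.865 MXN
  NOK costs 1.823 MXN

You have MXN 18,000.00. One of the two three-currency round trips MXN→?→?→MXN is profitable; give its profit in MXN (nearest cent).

Profitable loop is MXN → CNY → NOK → MXN:
MXN 18,000.00 ÷ 2.865 = CNY 6,282.72
CNY 6,282.72 × 1.612 = NOK 10,127.75
NOK 10,127.75 × 1.823 = MXN 18,462.89
Profit = MXN 18,462.89 − MXN 18,000.00

Profit: MXN 462.89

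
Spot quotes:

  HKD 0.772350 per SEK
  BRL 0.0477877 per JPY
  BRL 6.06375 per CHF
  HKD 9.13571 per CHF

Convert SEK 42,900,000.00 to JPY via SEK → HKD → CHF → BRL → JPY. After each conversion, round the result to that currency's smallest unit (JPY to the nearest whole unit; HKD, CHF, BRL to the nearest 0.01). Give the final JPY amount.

JPY 460,208,141

SEK 42,900,000.00 × 0.772350 = HKD 33,133,815.00
HKD 33,133,815.00 ÷ 9.13571 = CHF 3,626,846.19
CHF 3,626,846.19 × 6.06375 = BRL 21,992,288.58
BRL 21,992,288.58 ÷ 0.0477877 = JPY 460,208,141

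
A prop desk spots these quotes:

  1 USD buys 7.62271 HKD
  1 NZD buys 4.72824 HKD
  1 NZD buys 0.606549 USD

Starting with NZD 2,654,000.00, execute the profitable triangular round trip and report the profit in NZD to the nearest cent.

Profitable loop is NZD → HKD → USD → NZD:
NZD 2,654,000.00 × 4.72824 = HKD 12,548,748.96
HKD 12,548,748.96 ÷ 7.62271 = USD 1,646,231.98
USD 1,646,231.98 ÷ 0.606549 = NZD 2,714,095.61
Profit = NZD 2,714,095.61 − NZD 2,654,000.00

Profit: NZD 60,095.61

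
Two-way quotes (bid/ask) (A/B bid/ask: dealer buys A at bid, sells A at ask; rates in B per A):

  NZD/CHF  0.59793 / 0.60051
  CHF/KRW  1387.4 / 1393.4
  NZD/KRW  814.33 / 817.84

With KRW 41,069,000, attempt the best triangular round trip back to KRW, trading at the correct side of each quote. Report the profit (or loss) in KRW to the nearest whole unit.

Best loop KRW → NZD → CHF → KRW:
KRW 41,069,000 ÷ 817.84 (buy NZD at ask) = NZD 50,216.42
NZD 50,216.42 × 0.59793 (sell NZD at bid) = CHF 30,025.91
CHF 30,025.91 × 1387.4 (sell CHF at bid) = KRW 41,657,942

Net profit: KRW 588,942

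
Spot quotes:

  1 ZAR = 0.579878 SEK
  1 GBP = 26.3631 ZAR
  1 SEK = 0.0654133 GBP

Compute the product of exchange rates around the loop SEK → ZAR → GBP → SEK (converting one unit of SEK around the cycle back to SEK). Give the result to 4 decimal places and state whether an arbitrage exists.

Around SEK → ZAR → GBP → SEK: 1 ÷ 0.579878 ÷ 26.3631 ÷ 0.0654133 = 1.000002
Product ≈ 1 (deviation 0.000%, within rounding noise).

1.0000 (no arbitrage)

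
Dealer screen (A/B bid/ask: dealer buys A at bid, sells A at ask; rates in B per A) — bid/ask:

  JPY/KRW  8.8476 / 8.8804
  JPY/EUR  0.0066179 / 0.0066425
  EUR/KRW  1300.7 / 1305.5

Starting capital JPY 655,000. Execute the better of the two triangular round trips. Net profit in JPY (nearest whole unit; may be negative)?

Net profit: JPY 13,280

Best loop JPY → KRW → EUR → JPY:
JPY 655,000 × 8.8476 (sell JPY at bid) = KRW 5,795,178
KRW 5,795,178 ÷ 1305.5 (buy EUR at ask) = EUR 4,439.05
EUR 4,439.05 ÷ 0.0066425 (buy JPY at ask) = JPY 668,280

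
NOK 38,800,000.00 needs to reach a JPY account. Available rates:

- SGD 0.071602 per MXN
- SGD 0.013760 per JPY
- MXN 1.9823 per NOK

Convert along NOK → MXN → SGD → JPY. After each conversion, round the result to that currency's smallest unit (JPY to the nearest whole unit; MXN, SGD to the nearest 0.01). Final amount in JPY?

JPY 400,228,329

NOK 38,800,000.00 × 1.9823 = MXN 76,913,240.00
MXN 76,913,240.00 × 0.071602 = SGD 5,507,141.81
SGD 5,507,141.81 ÷ 0.013760 = JPY 400,228,329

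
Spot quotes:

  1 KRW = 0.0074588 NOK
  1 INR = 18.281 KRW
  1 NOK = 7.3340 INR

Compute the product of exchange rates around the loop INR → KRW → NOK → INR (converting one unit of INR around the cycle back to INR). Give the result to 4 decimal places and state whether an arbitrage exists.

Around INR → KRW → NOK → INR: 1 × 18.281 × 0.0074588 × 7.3340 = 1.000023
Product ≈ 1 (deviation 0.002%, within rounding noise).

1.0000 (no arbitrage)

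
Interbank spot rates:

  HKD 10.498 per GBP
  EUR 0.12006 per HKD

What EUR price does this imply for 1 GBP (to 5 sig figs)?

GBP/EUR = 1.2604

1 GBP × 10.498 = 10.498 HKD
10.498 HKD × 0.12006 = 1.26039 EUR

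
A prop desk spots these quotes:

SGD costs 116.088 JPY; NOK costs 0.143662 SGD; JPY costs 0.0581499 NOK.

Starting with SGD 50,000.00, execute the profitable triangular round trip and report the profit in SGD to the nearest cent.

Profit: SGD 1,557.49

Profitable loop is SGD → NOK → JPY → SGD:
SGD 50,000.00 ÷ 0.143662 = NOK 348,039.15
NOK 348,039.15 ÷ 0.0581499 = JPY 5,985,206
JPY 5,985,206 ÷ 116.088 = SGD 51,557.49
Profit = SGD 51,557.49 − SGD 50,000.00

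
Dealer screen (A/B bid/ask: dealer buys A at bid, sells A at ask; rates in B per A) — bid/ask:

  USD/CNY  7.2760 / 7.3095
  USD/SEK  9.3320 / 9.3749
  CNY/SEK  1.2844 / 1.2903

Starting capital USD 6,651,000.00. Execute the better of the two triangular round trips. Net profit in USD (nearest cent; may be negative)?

Net result: USD -21,003.62 (no profitable arbitrage after spreads)

Best loop USD → CNY → SEK → USD:
USD 6,651,000.00 × 7.2760 (sell USD at bid) = CNY 48,392,676.00
CNY 48,392,676.00 × 1.2844 (sell CNY at bid) = SEK 62,155,553.05
SEK 62,155,553.05 ÷ 9.3749 (buy USD at ask) = USD 6,629,996.38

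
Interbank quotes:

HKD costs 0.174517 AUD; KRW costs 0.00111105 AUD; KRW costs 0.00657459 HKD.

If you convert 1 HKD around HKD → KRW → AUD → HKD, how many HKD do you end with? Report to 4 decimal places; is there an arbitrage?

0.9683 (arbitrage exists)

Around HKD → KRW → AUD → HKD: 1 ÷ 0.00657459 × 0.00111105 ÷ 0.174517 = 0.968338
Product < 1; profitable direction is HKD → AUD → KRW → HKD.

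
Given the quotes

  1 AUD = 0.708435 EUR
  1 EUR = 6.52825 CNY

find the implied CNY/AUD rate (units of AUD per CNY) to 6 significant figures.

CNY/AUD = 0.216224

1 CNY ÷ 6.52825 = 0.15318 EUR
0.15318 EUR ÷ 0.708435 = 0.216224 AUD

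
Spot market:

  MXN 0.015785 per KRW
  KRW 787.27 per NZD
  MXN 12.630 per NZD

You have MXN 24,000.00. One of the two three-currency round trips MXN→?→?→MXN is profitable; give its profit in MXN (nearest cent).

Profitable loop is MXN → KRW → NZD → MXN:
MXN 24,000.00 ÷ 0.015785 = KRW 1,520,431
KRW 1,520,431 ÷ 787.27 = NZD 1,931.27
NZD 1,931.27 × 12.630 = MXN 24,391.94
Profit = MXN 24,391.94 − MXN 24,000.00

Profit: MXN 391.94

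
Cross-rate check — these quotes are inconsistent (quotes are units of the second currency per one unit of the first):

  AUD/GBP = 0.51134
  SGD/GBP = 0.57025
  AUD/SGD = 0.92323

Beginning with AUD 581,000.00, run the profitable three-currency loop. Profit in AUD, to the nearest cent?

Profitable loop is AUD → SGD → GBP → AUD:
AUD 581,000.00 × 0.92323 = SGD 536,396.63
SGD 536,396.63 × 0.57025 = GBP 305,880.18
GBP 305,880.18 ÷ 0.51134 = AUD 598,193.33
Profit = AUD 598,193.33 − AUD 581,000.00

Profit: AUD 17,193.33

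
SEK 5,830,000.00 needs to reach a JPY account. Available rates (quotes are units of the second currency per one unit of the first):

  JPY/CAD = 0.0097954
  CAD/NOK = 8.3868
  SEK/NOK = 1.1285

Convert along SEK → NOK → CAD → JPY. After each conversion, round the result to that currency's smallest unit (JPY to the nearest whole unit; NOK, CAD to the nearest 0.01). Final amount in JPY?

JPY 80,085,088

SEK 5,830,000.00 × 1.1285 = NOK 6,579,155.00
NOK 6,579,155.00 ÷ 8.3868 = CAD 784,465.47
CAD 784,465.47 ÷ 0.0097954 = JPY 80,085,088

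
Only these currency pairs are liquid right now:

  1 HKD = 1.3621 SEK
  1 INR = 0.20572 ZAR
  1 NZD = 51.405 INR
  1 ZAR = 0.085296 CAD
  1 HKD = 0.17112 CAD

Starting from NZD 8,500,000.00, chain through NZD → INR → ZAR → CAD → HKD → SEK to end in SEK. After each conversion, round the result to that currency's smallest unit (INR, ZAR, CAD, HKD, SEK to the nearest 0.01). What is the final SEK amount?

SEK 61,029,202.05

NZD 8,500,000.00 × 51.405 = INR 436,942,500.00
INR 436,942,500.00 × 0.20572 = ZAR 89,887,811.10
ZAR 89,887,811.10 × 0.085296 = CAD 7,667,070.74
CAD 7,667,070.74 ÷ 0.17112 = HKD 44,805,228.73
HKD 44,805,228.73 × 1.3621 = SEK 61,029,202.05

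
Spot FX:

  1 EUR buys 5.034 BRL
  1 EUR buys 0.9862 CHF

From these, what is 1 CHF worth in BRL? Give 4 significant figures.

1 CHF ÷ 0.9862 = 1.01399 EUR
1.01399 EUR × 5.034 = 5.10444 BRL

CHF/BRL = 5.104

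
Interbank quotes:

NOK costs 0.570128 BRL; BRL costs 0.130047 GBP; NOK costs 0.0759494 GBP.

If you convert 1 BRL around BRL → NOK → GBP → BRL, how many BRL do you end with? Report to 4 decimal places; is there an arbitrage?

Around BRL → NOK → GBP → BRL: 1 ÷ 0.570128 × 0.0759494 ÷ 0.130047 = 1.024358
Product > 1; profitable direction is BRL → NOK → GBP → BRL.

1.0244 (arbitrage exists)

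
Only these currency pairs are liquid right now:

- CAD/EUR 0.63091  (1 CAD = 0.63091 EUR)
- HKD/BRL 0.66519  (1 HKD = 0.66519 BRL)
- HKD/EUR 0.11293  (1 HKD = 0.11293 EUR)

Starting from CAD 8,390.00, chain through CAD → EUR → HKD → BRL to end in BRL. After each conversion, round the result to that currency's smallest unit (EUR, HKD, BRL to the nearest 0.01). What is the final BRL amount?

CAD 8,390.00 × 0.63091 = EUR 5,293.33
EUR 5,293.33 ÷ 0.11293 = HKD 46,872.66
HKD 46,872.66 × 0.66519 = BRL 31,179.22

BRL 31,179.22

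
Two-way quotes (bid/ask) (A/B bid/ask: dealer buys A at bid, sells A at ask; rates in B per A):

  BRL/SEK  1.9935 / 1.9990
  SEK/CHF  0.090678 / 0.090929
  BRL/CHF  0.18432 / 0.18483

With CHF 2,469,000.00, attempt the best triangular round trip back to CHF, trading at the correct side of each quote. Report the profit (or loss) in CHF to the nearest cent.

Best loop CHF → SEK → BRL → CHF:
CHF 2,469,000.00 ÷ 0.090929 (buy SEK at ask) = SEK 27,153,053.48
SEK 27,153,053.48 ÷ 1.9990 (buy BRL at ask) = BRL 13,583,318.40
BRL 13,583,318.40 × 0.18432 (sell BRL at bid) = CHF 2,503,677.25

Net profit: CHF 34,677.25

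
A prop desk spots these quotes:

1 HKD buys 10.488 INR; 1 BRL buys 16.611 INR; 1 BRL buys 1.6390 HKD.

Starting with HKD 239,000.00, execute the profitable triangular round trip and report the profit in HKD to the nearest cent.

Profitable loop is HKD → INR → BRL → HKD:
HKD 239,000.00 × 10.488 = INR 2,506,632.00
INR 2,506,632.00 ÷ 16.611 = BRL 150,901.93
BRL 150,901.93 × 1.6390 = HKD 247,328.27
Profit = HKD 247,328.27 − HKD 239,000.00

Profit: HKD 8,328.27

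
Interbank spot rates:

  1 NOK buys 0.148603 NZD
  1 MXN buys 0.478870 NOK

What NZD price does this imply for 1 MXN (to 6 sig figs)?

1 MXN × 0.478870 = 0.47887 NOK
0.47887 NOK × 0.148603 = 0.0711615 NZD

MXN/NZD = 0.0711615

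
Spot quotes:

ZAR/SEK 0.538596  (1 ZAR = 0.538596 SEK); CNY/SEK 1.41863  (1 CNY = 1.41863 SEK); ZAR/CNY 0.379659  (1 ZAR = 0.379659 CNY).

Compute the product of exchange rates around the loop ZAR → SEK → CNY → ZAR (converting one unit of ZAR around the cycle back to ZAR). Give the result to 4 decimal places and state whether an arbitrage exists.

1.0000 (no arbitrage)

Around ZAR → SEK → CNY → ZAR: 1 × 0.538596 ÷ 1.41863 ÷ 0.379659 = 1.000001
Product ≈ 1 (deviation 0.000%, within rounding noise).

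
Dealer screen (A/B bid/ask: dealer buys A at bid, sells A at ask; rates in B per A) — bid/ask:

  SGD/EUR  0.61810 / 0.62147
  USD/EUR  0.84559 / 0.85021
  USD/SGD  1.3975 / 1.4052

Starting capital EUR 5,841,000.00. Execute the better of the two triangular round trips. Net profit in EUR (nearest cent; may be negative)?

Net profit: EUR 93,328.15

Best loop EUR → USD → SGD → EUR:
EUR 5,841,000.00 ÷ 0.85021 (buy USD at ask) = USD 6,870,067.40
USD 6,870,067.40 × 1.3975 (sell USD at bid) = SGD 9,600,919.18
SGD 9,600,919.18 × 0.61810 (sell SGD at bid) = EUR 5,934,328.15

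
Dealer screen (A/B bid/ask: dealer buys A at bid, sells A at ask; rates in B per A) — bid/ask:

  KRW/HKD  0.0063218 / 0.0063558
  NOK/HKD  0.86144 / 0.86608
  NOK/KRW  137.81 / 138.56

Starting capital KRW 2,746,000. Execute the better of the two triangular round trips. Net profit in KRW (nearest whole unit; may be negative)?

Net profit: KRW 16,257

Best loop KRW → HKD → NOK → KRW:
KRW 2,746,000 × 0.0063218 (sell KRW at bid) = HKD 17,359.66
HKD 17,359.66 ÷ 0.86608 (buy NOK at ask) = NOK 20,043.95
NOK 20,043.95 × 137.81 (sell NOK at bid) = KRW 2,762,257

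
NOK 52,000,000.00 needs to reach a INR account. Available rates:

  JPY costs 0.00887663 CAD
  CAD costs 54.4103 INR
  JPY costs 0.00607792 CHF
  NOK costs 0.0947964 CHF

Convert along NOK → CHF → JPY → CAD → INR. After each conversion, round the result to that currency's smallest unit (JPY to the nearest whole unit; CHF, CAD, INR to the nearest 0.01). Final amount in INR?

INR 391,714,319.15

NOK 52,000,000.00 × 0.0947964 = CHF 4,929,412.80
CHF 4,929,412.80 ÷ 0.00607792 = JPY 811,036,144
JPY 811,036,144 × 0.00887663 = CAD 7,199,267.77
CAD 7,199,267.77 × 54.4103 = INR 391,714,319.15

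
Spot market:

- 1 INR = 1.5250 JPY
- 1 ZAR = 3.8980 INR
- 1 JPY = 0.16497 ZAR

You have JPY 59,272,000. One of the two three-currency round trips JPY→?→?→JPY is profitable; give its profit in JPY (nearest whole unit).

Profit: JPY 1,169,179

Profitable loop is JPY → INR → ZAR → JPY:
JPY 59,272,000 ÷ 1.5250 = INR 38,866,885.25
INR 38,866,885.25 ÷ 3.8980 = ZAR 9,970,981.34
ZAR 9,970,981.34 ÷ 0.16497 = JPY 60,441,179
Profit = JPY 60,441,179 − JPY 59,272,000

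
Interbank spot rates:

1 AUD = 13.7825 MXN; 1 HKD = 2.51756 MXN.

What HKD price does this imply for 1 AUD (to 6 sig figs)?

1 AUD × 13.7825 = 13.7825 MXN
13.7825 MXN ÷ 2.51756 = 5.47455 HKD

AUD/HKD = 5.47455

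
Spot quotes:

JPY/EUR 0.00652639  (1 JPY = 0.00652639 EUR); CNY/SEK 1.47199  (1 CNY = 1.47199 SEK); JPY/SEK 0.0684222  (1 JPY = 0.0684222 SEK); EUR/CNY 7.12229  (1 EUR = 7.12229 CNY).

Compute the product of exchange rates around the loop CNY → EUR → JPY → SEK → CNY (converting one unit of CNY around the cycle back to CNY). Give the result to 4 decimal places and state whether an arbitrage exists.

1.0000 (no arbitrage)

Around CNY → EUR → JPY → SEK → CNY: 1 ÷ 7.12229 ÷ 0.00652639 × 0.0684222 ÷ 1.47199 = 0.999999
Product ≈ 1 (deviation 0.000%, within rounding noise).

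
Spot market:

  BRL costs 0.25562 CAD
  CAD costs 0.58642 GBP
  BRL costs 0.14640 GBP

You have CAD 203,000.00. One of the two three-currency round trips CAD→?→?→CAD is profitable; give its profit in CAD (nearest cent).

Profit: CAD 4,854.09

Profitable loop is CAD → GBP → BRL → CAD:
CAD 203,000.00 × 0.58642 = GBP 119,043.26
GBP 119,043.26 ÷ 0.14640 = BRL 813,137.02
BRL 813,137.02 × 0.25562 = CAD 207,854.09
Profit = CAD 207,854.09 − CAD 203,000.00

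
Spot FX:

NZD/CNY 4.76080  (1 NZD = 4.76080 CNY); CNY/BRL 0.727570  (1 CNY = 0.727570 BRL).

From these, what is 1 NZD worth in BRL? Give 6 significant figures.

1 NZD × 4.76080 = 4.7608 CNY
4.7608 CNY × 0.727570 = 3.46382 BRL

NZD/BRL = 3.46382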